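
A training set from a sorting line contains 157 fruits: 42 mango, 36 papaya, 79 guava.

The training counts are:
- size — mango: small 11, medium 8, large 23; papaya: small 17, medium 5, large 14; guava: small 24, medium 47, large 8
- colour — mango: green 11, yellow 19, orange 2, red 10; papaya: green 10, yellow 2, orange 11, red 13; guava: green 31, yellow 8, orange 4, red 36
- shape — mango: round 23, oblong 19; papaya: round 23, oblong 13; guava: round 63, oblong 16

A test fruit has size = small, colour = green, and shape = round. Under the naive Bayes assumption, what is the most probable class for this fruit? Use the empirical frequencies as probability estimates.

mango: (42/157) × (11/42) × (11/42) × (23/42) ≈ 0.0100488
papaya: (36/157) × (17/36) × (10/36) × (23/36) ≈ 0.0192164
guava: (79/157) × (24/79) × (31/79) × (63/79) ≈ 0.0478365
Highest score → guava.

guava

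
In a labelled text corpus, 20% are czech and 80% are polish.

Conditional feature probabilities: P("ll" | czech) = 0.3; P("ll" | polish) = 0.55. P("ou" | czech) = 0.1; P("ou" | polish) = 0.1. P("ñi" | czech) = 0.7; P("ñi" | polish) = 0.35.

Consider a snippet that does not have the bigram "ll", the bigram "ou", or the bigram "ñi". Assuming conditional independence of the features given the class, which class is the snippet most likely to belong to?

polish

czech: 0.2 × (1−0.3) × (1−0.1) × (1−0.7) = 0.0378
polish: 0.8 × (1−0.55) × (1−0.1) × (1−0.35) = 0.2106
Highest score → polish.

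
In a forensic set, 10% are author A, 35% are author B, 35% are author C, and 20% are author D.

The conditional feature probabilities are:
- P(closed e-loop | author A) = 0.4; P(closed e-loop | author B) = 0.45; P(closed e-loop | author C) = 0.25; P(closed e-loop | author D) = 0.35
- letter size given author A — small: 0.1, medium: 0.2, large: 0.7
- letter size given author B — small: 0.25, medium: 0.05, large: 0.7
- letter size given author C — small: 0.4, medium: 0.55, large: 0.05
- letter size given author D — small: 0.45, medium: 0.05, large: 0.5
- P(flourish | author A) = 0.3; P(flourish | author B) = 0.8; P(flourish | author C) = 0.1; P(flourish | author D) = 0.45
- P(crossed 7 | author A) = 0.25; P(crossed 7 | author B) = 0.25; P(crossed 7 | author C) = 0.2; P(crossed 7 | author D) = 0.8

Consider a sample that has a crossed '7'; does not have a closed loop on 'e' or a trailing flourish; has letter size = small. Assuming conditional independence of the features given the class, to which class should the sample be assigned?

author A: 0.1 × (1−0.4) × 0.1 × (1−0.3) × 0.25 = 0.00105
author B: 0.35 × (1−0.45) × 0.25 × (1−0.8) × 0.25 = 0.00240625
author C: 0.35 × (1−0.25) × 0.4 × (1−0.1) × 0.2 = 0.0189
author D: 0.2 × (1−0.35) × 0.45 × (1−0.45) × 0.8 = 0.02574
Highest score → author D.

author D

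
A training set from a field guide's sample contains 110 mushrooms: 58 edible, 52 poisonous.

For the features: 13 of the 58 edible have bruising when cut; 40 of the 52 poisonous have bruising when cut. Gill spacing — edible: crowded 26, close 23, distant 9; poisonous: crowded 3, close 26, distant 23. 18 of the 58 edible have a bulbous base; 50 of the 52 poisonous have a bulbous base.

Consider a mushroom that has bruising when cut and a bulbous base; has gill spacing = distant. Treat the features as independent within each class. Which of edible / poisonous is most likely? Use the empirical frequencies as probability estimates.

poisonous

edible: (58/110) × (13/58) × (9/58) × (18/58) ≈ 0.00569128
poisonous: (52/110) × (40/52) × (23/52) × (50/52) ≈ 0.154653
Highest score → poisonous.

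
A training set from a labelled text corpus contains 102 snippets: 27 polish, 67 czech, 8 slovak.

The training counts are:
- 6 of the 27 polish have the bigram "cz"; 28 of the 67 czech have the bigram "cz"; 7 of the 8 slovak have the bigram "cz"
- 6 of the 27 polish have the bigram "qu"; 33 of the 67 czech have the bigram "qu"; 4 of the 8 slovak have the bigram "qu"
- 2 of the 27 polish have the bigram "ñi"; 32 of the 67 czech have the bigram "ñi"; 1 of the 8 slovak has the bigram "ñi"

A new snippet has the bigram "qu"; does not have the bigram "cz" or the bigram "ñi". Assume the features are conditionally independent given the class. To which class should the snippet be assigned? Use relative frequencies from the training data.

polish: (27/102) × (21/27) × (6/27) × (25/27) ≈ 0.0423626
czech: (67/102) × (39/67) × (33/67) × (35/67) ≈ 0.0983777
slovak: (8/102) × (1/8) × (4/8) × (7/8) ≈ 0.00428922
Highest score → czech.

czech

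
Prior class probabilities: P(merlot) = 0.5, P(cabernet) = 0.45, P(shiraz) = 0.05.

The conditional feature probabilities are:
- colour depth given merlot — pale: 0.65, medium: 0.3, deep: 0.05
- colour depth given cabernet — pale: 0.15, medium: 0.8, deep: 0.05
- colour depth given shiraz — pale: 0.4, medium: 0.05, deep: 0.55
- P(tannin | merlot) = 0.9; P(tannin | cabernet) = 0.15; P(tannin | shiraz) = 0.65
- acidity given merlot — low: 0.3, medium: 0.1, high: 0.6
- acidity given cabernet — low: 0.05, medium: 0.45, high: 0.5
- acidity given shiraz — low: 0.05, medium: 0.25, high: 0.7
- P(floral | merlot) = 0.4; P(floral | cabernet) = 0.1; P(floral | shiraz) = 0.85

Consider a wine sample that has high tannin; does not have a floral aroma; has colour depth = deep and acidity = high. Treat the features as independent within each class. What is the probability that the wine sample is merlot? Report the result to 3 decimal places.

0.705

merlot: 0.5 × 0.05 × 0.9 × 0.6 × (1−0.4) = 0.0081
cabernet: 0.45 × 0.05 × 0.15 × 0.5 × (1−0.1) = 0.00151875
shiraz: 0.05 × 0.55 × 0.65 × 0.7 × (1−0.85) = 0.001876875
P(merlot | x) = 0.0081 / 0.011495625 ≈ 0.705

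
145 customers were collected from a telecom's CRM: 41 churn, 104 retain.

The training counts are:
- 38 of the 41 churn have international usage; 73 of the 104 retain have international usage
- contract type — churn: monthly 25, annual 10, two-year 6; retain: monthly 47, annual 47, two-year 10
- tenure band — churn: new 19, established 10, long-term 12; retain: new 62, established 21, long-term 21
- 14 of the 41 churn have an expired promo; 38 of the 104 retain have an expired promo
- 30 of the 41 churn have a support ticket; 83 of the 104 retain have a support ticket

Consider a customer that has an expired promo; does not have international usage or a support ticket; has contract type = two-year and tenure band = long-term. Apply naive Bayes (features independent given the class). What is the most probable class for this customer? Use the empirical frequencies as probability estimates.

retain

churn: (41/145) × (3/41) × (6/41) × (12/41) × (14/41) × (11/41) ≈ 0.0000811841
retain: (104/145) × (31/104) × (10/104) × (21/104) × (38/104) × (21/104) ≈ 0.000306255
Highest score → retain.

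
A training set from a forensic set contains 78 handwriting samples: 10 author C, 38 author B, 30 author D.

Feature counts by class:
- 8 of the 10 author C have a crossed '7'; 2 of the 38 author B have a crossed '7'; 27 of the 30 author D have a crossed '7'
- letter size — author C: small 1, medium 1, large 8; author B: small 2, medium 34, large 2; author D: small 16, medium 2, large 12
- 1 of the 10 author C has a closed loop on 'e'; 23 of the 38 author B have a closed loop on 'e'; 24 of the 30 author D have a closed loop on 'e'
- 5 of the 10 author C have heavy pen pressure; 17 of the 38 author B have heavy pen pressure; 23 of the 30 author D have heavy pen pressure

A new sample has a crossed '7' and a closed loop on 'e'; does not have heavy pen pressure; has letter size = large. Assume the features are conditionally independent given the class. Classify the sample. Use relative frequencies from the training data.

author C: (10/78) × (8/10) × (8/10) × (1/10) × (5/10) ≈ 0.00410256
author B: (38/78) × (2/38) × (2/38) × (23/38) × (21/38) ≈ 0.0004514
author D: (30/78) × (27/30) × (12/30) × (24/30) × (7/30) ≈ 0.0258462
Highest score → author D.

author D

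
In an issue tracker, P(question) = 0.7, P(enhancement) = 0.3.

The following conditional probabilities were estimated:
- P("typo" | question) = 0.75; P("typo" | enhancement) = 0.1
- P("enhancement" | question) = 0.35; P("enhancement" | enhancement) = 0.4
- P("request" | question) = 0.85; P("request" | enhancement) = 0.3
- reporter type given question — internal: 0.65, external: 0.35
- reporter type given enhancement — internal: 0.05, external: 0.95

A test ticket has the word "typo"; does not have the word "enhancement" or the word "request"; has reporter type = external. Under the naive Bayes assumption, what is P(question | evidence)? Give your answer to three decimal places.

question: 0.7 × 0.75 × (1−0.35) × (1−0.85) × 0.35 = 0.017915625
enhancement: 0.3 × 0.1 × (1−0.4) × (1−0.3) × 0.95 = 0.01197
P(question | x) = 0.017915625 / 0.029885625 ≈ 0.599

0.599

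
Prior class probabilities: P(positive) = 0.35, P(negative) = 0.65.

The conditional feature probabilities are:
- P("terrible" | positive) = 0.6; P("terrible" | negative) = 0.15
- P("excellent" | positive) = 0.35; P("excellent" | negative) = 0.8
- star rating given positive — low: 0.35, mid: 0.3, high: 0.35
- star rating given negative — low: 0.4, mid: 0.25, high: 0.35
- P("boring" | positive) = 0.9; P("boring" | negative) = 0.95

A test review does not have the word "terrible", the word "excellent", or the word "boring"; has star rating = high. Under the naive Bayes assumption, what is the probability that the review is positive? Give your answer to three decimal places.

positive: 0.35 × (1−0.6) × (1−0.35) × 0.35 × (1−0.9) = 0.003185
negative: 0.65 × (1−0.15) × (1−0.8) × 0.35 × (1−0.95) = 0.00193375
P(positive | x) = 0.003185 / 0.00511875 ≈ 0.622

0.622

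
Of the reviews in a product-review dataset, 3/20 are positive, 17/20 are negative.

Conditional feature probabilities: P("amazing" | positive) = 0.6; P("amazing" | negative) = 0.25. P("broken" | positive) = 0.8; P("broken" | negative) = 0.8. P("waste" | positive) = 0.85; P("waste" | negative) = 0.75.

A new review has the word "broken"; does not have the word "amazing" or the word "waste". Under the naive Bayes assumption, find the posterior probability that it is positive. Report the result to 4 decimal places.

0.0535

positive: 0.15 × (1−0.6) × 0.8 × (1−0.85) = 0.0072
negative: 0.85 × (1−0.25) × 0.8 × (1−0.75) = 0.1275
P(positive | x) = 0.0072 / 0.1347 ≈ 0.0535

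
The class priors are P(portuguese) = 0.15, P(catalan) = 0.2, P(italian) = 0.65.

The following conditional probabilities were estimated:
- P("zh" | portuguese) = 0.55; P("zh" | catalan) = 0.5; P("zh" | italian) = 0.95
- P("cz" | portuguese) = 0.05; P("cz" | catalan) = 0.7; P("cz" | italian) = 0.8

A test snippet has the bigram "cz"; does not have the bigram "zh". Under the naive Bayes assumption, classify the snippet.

catalan

portuguese: 0.15 × (1−0.55) × 0.05 = 0.003375
catalan: 0.2 × (1−0.5) × 0.7 = 0.07
italian: 0.65 × (1−0.95) × 0.8 = 0.026
Highest score → catalan.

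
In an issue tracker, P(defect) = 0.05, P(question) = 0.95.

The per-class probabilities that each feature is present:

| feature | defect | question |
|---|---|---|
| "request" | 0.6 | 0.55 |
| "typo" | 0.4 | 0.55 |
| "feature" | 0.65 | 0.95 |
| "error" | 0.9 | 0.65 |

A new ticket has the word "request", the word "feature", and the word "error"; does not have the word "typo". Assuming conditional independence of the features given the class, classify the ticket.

question

defect: 0.05 × 0.6 × (1−0.4) × 0.65 × 0.9 = 0.01053
question: 0.95 × 0.55 × (1−0.55) × 0.95 × 0.65 = 0.1451896875
Highest score → question.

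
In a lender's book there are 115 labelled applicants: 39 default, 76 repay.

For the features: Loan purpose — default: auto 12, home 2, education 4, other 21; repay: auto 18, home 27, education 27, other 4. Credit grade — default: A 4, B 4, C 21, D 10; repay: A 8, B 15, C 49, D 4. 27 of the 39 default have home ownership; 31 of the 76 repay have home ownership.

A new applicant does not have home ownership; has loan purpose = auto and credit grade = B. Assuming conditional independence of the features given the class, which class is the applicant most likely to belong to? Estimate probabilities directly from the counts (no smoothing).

repay

default: (39/115) × (12/39) × (4/39) × (12/39) ≈ 0.00329303
repay: (76/115) × (18/76) × (15/76) × (45/76) ≈ 0.0182916
Highest score → repay.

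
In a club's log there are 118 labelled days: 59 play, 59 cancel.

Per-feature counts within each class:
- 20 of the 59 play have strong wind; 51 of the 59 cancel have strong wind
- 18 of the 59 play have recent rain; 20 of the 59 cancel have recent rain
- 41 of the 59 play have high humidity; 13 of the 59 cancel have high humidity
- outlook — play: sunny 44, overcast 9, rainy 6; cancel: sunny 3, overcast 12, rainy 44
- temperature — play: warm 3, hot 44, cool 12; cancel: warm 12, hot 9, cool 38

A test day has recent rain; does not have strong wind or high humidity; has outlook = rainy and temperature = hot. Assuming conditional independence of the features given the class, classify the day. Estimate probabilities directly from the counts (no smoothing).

play: (59/118) × (39/59) × (18/59) × (18/59) × (6/59) × (44/59) ≈ 0.00233305
cancel: (59/118) × (8/59) × (20/59) × (46/59) × (44/59) × (9/59) ≈ 0.00203837
Highest score → play.

play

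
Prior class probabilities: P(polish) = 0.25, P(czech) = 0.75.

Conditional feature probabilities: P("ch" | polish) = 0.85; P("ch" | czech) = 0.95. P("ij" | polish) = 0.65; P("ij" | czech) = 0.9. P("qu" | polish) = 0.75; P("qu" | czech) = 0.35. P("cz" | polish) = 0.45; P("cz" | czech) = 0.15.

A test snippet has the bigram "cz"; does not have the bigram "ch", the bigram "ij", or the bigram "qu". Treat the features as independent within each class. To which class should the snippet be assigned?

polish: 0.25 × (1−0.85) × (1−0.65) × (1−0.75) × 0.45 = 0.0014765625
czech: 0.75 × (1−0.95) × (1−0.9) × (1−0.35) × 0.15 = 0.000365625
Highest score → polish.

polish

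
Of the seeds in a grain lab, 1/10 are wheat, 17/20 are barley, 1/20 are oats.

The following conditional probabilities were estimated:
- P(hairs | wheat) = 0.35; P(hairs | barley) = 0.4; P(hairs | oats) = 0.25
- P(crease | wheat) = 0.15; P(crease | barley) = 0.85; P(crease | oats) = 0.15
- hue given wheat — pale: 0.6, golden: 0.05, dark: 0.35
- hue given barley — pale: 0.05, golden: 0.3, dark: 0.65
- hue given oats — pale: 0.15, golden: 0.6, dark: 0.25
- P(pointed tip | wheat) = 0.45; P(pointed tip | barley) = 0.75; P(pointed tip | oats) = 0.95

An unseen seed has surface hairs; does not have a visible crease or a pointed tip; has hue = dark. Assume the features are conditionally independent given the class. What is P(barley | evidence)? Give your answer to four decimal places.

wheat: 0.1 × 0.35 × (1−0.15) × 0.35 × (1−0.45) = 0.005726875
barley: 0.85 × 0.4 × (1−0.85) × 0.65 × (1−0.75) = 0.0082875
oats: 0.05 × 0.25 × (1−0.15) × 0.25 × (1−0.95) = 0.0001328125
P(barley | x) = 0.0082875 / 0.0141471875 ≈ 0.5858

0.5858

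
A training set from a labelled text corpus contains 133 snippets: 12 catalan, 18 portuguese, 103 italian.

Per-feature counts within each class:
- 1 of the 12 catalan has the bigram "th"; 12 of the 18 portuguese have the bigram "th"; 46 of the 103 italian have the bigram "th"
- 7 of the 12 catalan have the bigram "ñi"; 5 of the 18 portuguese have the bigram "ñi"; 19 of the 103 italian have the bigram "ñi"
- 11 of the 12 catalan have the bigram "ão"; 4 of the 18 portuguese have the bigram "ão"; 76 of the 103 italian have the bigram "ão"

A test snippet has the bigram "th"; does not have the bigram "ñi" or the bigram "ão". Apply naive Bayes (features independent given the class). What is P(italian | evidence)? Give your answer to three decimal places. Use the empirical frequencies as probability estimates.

0.592

catalan: (12/133) × (1/12) × (5/12) × (1/12) ≈ 0.000261069
portuguese: (18/133) × (12/18) × (13/18) × (14/18) ≈ 0.0506823
italian: (103/133) × (46/103) × (84/103) × (27/103) ≈ 0.0739392
P(italian | x) = 0.0739392 / 0.124882569 ≈ 0.592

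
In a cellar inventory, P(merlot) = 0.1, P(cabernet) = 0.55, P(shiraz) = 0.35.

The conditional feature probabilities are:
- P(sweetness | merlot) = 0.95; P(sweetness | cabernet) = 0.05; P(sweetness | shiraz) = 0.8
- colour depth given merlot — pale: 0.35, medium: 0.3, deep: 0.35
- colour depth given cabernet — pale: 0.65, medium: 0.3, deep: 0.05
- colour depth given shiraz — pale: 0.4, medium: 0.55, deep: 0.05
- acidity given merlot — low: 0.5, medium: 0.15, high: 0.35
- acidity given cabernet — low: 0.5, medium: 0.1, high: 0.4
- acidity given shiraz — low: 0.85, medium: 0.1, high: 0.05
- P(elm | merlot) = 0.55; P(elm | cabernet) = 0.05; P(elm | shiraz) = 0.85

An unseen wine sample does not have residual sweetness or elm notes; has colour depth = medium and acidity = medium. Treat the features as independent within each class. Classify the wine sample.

cabernet

merlot: 0.1 × (1−0.95) × 0.3 × 0.15 × (1−0.55) = 0.00010125
cabernet: 0.55 × (1−0.05) × 0.3 × 0.1 × (1−0.05) = 0.01489125
shiraz: 0.35 × (1−0.8) × 0.55 × 0.1 × (1−0.85) = 0.0005775
Highest score → cabernet.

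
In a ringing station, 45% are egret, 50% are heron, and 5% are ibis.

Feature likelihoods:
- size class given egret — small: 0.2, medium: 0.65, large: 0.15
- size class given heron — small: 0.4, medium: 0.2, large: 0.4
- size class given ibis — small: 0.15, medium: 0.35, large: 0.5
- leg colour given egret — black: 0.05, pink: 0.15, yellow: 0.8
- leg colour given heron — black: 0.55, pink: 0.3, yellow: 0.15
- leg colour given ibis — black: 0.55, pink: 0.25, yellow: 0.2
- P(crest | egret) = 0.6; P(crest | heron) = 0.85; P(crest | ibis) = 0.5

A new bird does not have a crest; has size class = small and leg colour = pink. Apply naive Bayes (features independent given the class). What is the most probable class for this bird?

egret: 0.45 × 0.2 × 0.15 × (1−0.6) = 0.0054
heron: 0.5 × 0.4 × 0.3 × (1−0.85) = 0.009
ibis: 0.05 × 0.15 × 0.25 × (1−0.5) = 0.0009375
Highest score → heron.

heron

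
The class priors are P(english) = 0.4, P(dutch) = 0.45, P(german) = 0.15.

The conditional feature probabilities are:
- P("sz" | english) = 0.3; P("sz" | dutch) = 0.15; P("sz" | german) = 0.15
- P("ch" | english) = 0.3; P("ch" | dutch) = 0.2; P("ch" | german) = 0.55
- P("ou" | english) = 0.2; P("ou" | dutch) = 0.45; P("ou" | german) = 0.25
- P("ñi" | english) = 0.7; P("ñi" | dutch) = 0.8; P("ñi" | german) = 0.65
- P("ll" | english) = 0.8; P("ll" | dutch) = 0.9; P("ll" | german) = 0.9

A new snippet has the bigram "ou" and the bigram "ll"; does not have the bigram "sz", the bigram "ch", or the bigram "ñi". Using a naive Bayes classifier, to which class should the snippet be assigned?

english: 0.4 × (1−0.3) × (1−0.3) × 0.2 × (1−0.7) × 0.8 = 0.009408
dutch: 0.45 × (1−0.15) × (1−0.2) × 0.45 × (1−0.8) × 0.9 = 0.024786
german: 0.15 × (1−0.15) × (1−0.55) × 0.25 × (1−0.65) × 0.9 = 0.00451828125
Highest score → dutch.

dutch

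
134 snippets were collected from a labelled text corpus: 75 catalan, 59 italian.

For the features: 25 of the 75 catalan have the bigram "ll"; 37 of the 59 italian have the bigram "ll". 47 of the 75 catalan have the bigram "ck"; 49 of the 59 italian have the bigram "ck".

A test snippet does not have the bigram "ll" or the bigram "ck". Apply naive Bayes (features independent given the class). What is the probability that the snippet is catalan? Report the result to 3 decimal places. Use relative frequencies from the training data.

catalan: (75/134) × (50/75) × (28/75) ≈ 0.139303
italian: (59/134) × (22/59) × (10/59) ≈ 0.027827
P(catalan | x) = 0.139303 / 0.16713 ≈ 0.834

0.834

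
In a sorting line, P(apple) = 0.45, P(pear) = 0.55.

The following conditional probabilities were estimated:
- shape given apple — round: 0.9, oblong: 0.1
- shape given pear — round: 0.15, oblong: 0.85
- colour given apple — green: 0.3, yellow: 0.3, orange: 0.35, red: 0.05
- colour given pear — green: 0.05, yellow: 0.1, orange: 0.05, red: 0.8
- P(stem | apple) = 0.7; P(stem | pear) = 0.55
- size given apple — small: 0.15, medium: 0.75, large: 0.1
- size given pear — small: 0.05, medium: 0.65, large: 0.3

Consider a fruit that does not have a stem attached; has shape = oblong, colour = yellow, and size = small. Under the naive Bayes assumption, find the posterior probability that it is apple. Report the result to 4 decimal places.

0.3661

apple: 0.45 × 0.1 × 0.3 × (1−0.7) × 0.15 = 0.0006075
pear: 0.55 × 0.85 × 0.1 × (1−0.55) × 0.05 = 0.001051875
P(apple | x) = 0.0006075 / 0.001659375 ≈ 0.3661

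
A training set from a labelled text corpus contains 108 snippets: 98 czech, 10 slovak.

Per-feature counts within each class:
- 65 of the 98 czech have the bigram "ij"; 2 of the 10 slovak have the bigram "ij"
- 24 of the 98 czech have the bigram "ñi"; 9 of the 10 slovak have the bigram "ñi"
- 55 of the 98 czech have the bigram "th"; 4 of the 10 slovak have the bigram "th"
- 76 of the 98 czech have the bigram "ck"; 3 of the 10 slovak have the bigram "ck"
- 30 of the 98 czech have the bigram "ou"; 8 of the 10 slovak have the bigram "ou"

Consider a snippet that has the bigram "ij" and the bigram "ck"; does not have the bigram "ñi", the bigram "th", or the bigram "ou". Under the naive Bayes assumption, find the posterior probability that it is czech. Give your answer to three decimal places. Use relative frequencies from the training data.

czech: (98/108) × (65/98) × (74/98) × (43/98) × (76/98) × (68/98) ≈ 0.107302
slovak: (10/108) × (2/10) × (1/10) × (6/10) × (3/10) × (2/10) ≈ 0.0000666667
P(czech | x) = 0.107302 / 0.1073686667 ≈ 0.999

0.999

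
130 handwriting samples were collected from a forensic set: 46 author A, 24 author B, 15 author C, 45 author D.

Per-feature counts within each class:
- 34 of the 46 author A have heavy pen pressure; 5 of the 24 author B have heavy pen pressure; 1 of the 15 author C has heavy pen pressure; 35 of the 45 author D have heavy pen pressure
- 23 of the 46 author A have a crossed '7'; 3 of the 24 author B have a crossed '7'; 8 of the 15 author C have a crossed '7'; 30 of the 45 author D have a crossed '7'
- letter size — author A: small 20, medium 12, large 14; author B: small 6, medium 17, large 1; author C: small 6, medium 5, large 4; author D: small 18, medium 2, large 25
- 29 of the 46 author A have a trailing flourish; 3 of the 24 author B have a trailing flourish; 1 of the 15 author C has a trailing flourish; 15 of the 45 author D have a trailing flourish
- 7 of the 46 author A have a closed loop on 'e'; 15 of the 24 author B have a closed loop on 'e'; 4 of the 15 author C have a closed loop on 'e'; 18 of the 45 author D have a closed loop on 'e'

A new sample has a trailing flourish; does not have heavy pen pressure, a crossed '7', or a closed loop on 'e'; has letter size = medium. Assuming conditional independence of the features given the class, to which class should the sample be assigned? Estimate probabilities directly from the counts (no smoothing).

author A: (46/130) × (12/46) × (23/46) × (12/46) × (29/46) × (39/46) ≈ 0.00643544
author B: (24/130) × (19/24) × (21/24) × (17/24) × (3/24) × (9/24) ≈ 0.00424617
author C: (15/130) × (14/15) × (7/15) × (5/15) × (1/15) × (11/15) ≈ 0.000818993
author D: (45/130) × (10/45) × (15/45) × (2/45) × (15/45) × (27/45) ≈ 0.00022792
Highest score → author A.

author A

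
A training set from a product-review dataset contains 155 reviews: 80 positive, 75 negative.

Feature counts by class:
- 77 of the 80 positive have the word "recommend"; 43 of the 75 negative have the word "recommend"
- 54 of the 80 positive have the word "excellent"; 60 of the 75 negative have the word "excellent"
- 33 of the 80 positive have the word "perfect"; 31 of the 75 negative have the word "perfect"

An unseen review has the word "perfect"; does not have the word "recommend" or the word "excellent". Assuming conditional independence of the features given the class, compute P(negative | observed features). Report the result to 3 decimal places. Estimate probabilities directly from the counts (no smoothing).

positive: (80/155) × (3/80) × (26/80) × (33/80) ≈ 0.00259476
negative: (75/155) × (32/75) × (15/75) × (31/75) ≈ 0.0170667
P(negative | x) = 0.0170667 / 0.01966146 ≈ 0.868

0.868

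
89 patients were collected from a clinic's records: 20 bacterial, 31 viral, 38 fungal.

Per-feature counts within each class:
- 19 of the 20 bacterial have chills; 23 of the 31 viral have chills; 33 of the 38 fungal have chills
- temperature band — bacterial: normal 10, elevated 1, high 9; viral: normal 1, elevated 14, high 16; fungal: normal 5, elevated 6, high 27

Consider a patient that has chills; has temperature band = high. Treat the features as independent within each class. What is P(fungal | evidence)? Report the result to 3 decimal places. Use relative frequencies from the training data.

0.534

bacterial: (20/89) × (19/20) × (9/20) ≈ 0.0960674
viral: (31/89) × (23/31) × (16/31) ≈ 0.133382
fungal: (38/89) × (33/38) × (27/38) ≈ 0.263454
P(fungal | x) = 0.263454 / 0.4929034 ≈ 0.534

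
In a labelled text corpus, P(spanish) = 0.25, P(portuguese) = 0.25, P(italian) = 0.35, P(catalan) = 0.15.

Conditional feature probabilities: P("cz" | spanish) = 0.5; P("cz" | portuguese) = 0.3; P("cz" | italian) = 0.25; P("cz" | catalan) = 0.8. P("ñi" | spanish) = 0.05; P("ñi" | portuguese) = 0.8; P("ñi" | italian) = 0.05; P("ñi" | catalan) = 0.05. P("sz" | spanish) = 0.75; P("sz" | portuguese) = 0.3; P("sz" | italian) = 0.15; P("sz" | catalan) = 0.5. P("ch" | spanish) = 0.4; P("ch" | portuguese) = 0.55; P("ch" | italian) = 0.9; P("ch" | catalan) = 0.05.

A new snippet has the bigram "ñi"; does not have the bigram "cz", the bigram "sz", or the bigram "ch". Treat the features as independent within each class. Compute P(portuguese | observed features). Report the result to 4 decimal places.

0.9410

spanish: 0.25 × (1−0.5) × 0.05 × (1−0.75) × (1−0.4) = 0.0009375
portuguese: 0.25 × (1−0.3) × 0.8 × (1−0.3) × (1−0.55) = 0.0441
italian: 0.35 × (1−0.25) × 0.05 × (1−0.15) × (1−0.9) = 0.001115625
catalan: 0.15 × (1−0.8) × 0.05 × (1−0.5) × (1−0.05) = 0.0007125
P(portuguese | x) = 0.0441 / 0.046865625 ≈ 0.9410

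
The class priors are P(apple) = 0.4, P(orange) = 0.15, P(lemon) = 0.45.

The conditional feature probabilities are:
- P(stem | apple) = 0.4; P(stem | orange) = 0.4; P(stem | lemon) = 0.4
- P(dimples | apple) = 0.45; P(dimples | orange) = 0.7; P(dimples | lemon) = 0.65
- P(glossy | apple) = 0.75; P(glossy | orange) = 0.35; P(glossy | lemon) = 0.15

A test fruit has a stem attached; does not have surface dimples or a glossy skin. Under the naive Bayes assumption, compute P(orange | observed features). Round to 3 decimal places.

0.134

apple: 0.4 × 0.4 × (1−0.45) × (1−0.75) = 0.022
orange: 0.15 × 0.4 × (1−0.7) × (1−0.35) = 0.0117
lemon: 0.45 × 0.4 × (1−0.65) × (1−0.15) = 0.05355
P(orange | x) = 0.0117 / 0.08725 ≈ 0.134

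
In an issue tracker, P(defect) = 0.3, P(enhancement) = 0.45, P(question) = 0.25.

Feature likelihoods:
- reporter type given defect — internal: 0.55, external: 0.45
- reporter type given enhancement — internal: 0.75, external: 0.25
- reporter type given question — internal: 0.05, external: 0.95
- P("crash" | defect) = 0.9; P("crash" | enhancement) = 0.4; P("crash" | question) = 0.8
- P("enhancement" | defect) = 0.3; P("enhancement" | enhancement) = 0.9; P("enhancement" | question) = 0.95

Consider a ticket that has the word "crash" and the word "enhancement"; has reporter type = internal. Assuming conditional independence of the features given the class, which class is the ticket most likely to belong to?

defect: 0.3 × 0.55 × 0.9 × 0.3 = 0.04455
enhancement: 0.45 × 0.75 × 0.4 × 0.9 = 0.1215
question: 0.25 × 0.05 × 0.8 × 0.95 = 0.0095
Highest score → enhancement.

enhancement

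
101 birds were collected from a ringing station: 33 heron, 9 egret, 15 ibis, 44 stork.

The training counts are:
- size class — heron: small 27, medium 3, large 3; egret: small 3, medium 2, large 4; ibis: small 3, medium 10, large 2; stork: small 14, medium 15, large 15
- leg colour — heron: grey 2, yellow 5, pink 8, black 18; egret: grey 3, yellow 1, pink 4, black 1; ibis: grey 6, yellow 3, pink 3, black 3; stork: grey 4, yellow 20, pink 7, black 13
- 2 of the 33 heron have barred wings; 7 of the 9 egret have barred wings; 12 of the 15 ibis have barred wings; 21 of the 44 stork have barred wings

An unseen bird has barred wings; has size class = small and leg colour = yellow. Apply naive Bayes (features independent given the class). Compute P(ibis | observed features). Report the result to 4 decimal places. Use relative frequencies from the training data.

0.1193

heron: (33/101) × (27/33) × (5/33) × (2/33) ≈ 0.00245479
egret: (9/101) × (3/9) × (1/9) × (7/9) ≈ 0.00256692
ibis: (15/101) × (3/15) × (3/15) × (12/15) ≈ 0.00475248
stork: (44/101) × (14/44) × (20/44) × (21/44) ≈ 0.0300712
P(ibis | x) = 0.00475248 / 0.03984539 ≈ 0.1193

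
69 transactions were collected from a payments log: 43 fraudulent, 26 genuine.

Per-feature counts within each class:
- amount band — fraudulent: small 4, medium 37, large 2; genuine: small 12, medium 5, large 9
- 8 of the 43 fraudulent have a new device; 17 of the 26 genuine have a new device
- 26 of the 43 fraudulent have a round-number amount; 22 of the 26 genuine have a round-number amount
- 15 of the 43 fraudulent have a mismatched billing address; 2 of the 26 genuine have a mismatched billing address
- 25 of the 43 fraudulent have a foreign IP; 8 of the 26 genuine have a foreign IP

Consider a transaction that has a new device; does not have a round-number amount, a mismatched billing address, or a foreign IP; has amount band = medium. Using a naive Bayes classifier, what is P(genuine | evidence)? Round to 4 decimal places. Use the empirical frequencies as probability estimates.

fraudulent: (43/69) × (37/43) × (8/43) × (17/43) × (28/43) × (18/43) ≈ 0.010751
genuine: (26/69) × (5/26) × (17/26) × (4/26) × (24/26) × (18/26) ≈ 0.00465822
P(genuine | x) = 0.00465822 / 0.01540922 ≈ 0.3023

0.3023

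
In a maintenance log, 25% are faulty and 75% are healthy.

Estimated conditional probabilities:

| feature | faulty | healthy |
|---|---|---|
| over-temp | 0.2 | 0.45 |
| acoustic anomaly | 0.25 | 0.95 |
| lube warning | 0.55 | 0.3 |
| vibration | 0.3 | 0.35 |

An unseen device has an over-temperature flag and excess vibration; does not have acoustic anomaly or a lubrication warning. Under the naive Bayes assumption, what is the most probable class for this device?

faulty

faulty: 0.25 × 0.2 × (1−0.25) × (1−0.55) × 0.3 = 0.0050625
healthy: 0.75 × 0.45 × (1−0.95) × (1−0.3) × 0.35 = 0.004134375
Highest score → faulty.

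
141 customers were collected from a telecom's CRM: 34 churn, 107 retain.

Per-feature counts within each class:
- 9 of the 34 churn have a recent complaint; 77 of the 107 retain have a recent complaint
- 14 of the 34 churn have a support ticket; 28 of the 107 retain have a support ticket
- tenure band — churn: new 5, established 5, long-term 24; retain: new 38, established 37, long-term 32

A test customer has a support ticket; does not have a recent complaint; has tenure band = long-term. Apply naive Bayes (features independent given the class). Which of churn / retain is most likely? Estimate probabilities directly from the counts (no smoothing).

churn: (34/141) × (25/34) × (14/34) × (24/34) ≈ 0.051535
retain: (107/141) × (30/107) × (28/107) × (32/107) ≈ 0.0166511
Highest score → churn.

churn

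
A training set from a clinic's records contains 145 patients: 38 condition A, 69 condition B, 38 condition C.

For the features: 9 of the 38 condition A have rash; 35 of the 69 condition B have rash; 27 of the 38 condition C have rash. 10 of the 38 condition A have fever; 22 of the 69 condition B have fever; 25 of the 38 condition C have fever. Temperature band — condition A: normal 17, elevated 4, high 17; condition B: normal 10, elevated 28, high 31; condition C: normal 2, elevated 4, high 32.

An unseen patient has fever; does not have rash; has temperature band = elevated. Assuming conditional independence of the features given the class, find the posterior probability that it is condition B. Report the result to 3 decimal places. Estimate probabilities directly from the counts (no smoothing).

condition A: (38/145) × (29/38) × (10/38) × (4/38) ≈ 0.00554017
condition B: (69/145) × (34/69) × (22/69) × (28/69) ≈ 0.0303385
condition C: (38/145) × (11/38) × (25/38) × (4/38) ≈ 0.00525361
P(condition B | x) = 0.0303385 / 0.04113228 ≈ 0.738

0.738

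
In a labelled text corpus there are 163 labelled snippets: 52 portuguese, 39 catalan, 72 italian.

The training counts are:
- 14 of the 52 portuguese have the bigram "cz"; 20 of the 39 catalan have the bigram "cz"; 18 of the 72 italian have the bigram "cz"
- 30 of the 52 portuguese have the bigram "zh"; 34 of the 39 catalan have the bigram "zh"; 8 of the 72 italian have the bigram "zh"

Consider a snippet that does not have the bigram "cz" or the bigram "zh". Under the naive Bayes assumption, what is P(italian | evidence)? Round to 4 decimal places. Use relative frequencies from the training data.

0.7217

portuguese: (52/163) × (38/52) × (22/52) ≈ 0.0986314
catalan: (39/163) × (19/39) × (5/39) ≈ 0.0149442
italian: (72/163) × (54/72) × (64/72) ≈ 0.294479
P(italian | x) = 0.294479 / 0.4080546 ≈ 0.7217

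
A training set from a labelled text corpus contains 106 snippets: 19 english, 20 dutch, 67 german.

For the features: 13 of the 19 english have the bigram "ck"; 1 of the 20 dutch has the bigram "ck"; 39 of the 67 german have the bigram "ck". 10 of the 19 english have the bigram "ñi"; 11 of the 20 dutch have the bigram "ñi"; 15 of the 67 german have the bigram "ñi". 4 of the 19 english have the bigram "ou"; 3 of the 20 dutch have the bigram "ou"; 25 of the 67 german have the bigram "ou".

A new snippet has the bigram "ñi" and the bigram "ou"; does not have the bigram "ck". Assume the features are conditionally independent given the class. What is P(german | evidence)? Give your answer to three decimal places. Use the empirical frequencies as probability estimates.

english: (19/106) × (6/19) × (10/19) × (4/19) ≈ 0.00627189
dutch: (20/106) × (19/20) × (11/20) × (3/20) ≈ 0.0147877
german: (67/106) × (28/67) × (15/67) × (25/67) ≈ 0.0220665
P(german | x) = 0.0220665 / 0.04312609 ≈ 0.512

0.512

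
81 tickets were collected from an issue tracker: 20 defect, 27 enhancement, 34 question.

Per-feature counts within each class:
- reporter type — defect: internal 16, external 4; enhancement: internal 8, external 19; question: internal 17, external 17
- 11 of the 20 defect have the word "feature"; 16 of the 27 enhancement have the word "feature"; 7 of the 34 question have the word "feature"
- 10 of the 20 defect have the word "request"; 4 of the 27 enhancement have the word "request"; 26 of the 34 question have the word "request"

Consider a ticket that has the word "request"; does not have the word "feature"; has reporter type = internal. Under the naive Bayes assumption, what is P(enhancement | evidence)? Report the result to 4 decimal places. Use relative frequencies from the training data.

0.0335

defect: (20/81) × (16/20) × (9/20) × (10/20) ≈ 0.0444444
enhancement: (27/81) × (8/27) × (11/27) × (4/27) ≈ 0.00596115
question: (34/81) × (17/34) × (27/34) × (26/34) ≈ 0.127451
P(enhancement | x) = 0.00596115 / 0.17785655 ≈ 0.0335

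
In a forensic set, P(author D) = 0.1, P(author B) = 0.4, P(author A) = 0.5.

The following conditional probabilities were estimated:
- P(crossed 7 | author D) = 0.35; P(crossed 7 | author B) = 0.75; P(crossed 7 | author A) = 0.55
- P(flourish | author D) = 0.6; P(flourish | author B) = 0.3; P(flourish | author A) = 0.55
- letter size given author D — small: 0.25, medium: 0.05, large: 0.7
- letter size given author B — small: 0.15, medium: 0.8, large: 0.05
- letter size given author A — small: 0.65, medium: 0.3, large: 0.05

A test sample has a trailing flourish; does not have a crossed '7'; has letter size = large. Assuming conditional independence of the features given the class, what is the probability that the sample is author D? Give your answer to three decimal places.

author D: 0.1 × (1−0.35) × 0.6 × 0.7 = 0.0273
author B: 0.4 × (1−0.75) × 0.3 × 0.05 = 0.0015
author A: 0.5 × (1−0.55) × 0.55 × 0.05 = 0.0061875
P(author D | x) = 0.0273 / 0.0349875 ≈ 0.780

0.780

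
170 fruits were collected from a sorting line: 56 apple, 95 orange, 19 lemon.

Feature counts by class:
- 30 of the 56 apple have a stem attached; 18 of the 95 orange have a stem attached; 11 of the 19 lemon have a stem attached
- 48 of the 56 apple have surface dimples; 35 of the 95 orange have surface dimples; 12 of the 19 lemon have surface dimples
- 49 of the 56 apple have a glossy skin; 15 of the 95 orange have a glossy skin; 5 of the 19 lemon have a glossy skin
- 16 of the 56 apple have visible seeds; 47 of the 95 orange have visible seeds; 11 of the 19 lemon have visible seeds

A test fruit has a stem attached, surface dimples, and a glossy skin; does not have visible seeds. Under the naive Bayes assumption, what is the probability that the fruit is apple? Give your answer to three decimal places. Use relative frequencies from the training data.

0.925

apple: (56/170) × (30/56) × (48/56) × (49/56) × (40/56) ≈ 0.0945378
orange: (95/170) × (18/95) × (35/95) × (15/95) × (48/95) ≈ 0.0031121
lemon: (19/170) × (11/19) × (12/19) × (5/19) × (8/19) ≈ 0.00452819
P(apple | x) = 0.0945378 / 0.10217809 ≈ 0.925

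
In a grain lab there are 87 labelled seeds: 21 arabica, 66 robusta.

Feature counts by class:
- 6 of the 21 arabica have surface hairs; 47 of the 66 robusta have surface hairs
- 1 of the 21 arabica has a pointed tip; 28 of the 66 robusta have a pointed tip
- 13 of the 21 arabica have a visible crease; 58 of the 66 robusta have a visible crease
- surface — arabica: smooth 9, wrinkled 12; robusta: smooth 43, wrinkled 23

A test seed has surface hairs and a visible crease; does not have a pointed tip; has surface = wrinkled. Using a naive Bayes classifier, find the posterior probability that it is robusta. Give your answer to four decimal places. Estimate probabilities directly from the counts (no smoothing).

0.8039

arabica: (21/87) × (6/21) × (20/21) × (13/21) × (12/21) ≈ 0.0232343
robusta: (66/87) × (47/66) × (38/66) × (58/66) × (23/66) ≈ 0.0952547
P(robusta | x) = 0.0952547 / 0.118489 ≈ 0.8039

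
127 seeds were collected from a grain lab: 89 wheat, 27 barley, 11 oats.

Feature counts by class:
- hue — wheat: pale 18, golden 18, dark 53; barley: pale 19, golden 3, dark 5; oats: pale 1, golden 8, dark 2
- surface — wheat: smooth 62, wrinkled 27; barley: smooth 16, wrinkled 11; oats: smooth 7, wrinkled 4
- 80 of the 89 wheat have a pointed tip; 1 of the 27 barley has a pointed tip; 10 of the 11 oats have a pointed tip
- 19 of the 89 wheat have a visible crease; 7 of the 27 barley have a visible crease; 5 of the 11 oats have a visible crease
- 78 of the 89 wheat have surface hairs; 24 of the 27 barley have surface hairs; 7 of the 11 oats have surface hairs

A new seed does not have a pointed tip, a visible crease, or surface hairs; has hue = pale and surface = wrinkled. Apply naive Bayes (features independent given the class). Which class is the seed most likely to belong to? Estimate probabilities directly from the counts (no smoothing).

barley

wheat: (89/127) × (18/89) × (27/89) × (9/89) × (70/89) × (11/89) ≈ 0.000422674
barley: (27/127) × (19/27) × (11/27) × (26/27) × (20/27) × (3/27) ≈ 0.00483072
oats: (11/127) × (1/11) × (4/11) × (1/11) × (6/11) × (4/11) ≈ 0.0000516294
Highest score → barley.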